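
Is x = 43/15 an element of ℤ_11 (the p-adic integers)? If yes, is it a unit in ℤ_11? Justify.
x ∈ ℤ_11^× (unit); v_11(x) = 0

ℤ_11 = {x ∈ ℚ_11 : v_11(x) ≥ 0} and ℤ_11^× = {x ∈ ℤ_11 : v_11(x) = 0}. Here v_11(43/15) = v_11(num) − v_11(den) = 0; compare against these criteria.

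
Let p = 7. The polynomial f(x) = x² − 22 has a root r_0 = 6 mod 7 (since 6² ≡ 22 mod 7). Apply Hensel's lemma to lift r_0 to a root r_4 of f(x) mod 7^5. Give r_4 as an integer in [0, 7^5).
r_4 = 11920 (mod 16807)

Hensel's recurrence: r_{i+1} = r_i − f(r_i)·(f′(r_i))^{-1} mod 7^{i+2}, with f′(x) = 2x. Iterate:
  r_0 = 6 (mod 7)
  r_1 = 13 (mod 49)
  r_2 = 258 (mod 343)
  r_3 = 2316 (mod 2401)
  r_4 = 11920 (mod 16807)
Final: r_4 = 11920, and one checks f(r_4) ≡ 0 mod 7^5.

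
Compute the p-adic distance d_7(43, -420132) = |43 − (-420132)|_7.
d_7(43, -420132) = 1/16807

Step 1 — x − y = 43 − (-420132) = 420175. Step 2 — v_7(420175) = 5 (factor: 420175 = (7^5 · 25); the sign does not affect v_p). Step 3 — |x − y|_7 = 7^{-5} = 1/16807.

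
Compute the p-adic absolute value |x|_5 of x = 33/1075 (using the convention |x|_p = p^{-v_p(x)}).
|33/1075|_5 = 25

Step 1 — compute v_5(x) by factoring powers of 5 out of the numerator and denominator: v_5(33/1075) = -2. Step 2 — apply |x|_p = p^{-v_p(x)} = 5^{2} = 25.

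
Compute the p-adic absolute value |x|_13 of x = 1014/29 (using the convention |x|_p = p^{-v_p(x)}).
|1014/29|_13 = 1/169

Step 1 — compute v_13(x) by factoring powers of 13 out of the numerator and denominator: v_13(1014/29) = 2. Step 2 — apply |x|_p = p^{-v_p(x)} = 13^{-2} = 1/169.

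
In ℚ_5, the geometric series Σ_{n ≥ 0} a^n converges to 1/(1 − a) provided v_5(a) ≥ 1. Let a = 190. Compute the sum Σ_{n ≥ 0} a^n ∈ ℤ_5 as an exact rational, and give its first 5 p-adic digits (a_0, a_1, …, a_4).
Σ a^n = 1/(1 − a) = -1/189;  first 5 digits = (1, 3, 1, 2, 3)

v_5(a) = 1 ≥ 1, so the series converges in ℤ_5 to 1/(1 − a) = 1/(1 − 190) = -1/189. Expand this rational in ℤ_5: compute digits iteratively via d_i = x_i mod 5, x_{i+1} = (x_i − d_i)/5. The first 5 digits are (1, 3, 1, 2, 3).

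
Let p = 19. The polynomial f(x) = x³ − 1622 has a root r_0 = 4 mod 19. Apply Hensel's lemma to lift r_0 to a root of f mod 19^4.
r_3 = 43913 (mod 130321)

Hensel: r_{i+1} = r_i − f(r_i)/f′(r_i) mod 19^{i+2}, where f′(x) = 3x². Iterate:
  r_0 = 4 (mod 19)
  r_1 = 232 (mod 361)
  r_2 = 2759 (mod 6859)
  r_3 = 43913 (mod 130321)
Final: r = 43913 with f(r) ≡ 0 mod 19^4.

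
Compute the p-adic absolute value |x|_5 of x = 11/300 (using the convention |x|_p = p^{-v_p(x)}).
|11/300|_5 = 25

Step 1 — compute v_5(x) by factoring powers of 5 out of the numerator and denominator: v_5(11/300) = -2. Step 2 — apply |x|_p = p^{-v_p(x)} = 5^{2} = 25.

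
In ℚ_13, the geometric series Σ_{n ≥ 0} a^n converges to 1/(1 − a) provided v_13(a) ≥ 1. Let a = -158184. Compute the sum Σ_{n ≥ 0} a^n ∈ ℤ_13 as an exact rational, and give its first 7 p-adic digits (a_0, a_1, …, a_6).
Σ a^n = 1/(1 − a) = 1/158185;  first 7 digits = (1, 0, 0, 6, 7, 12, 9)

v_13(a) = 3 ≥ 1, so the series converges in ℤ_13 to 1/(1 − a) = 1/(1 − (-158184)) = 1/158185. Expand this rational in ℤ_13: compute digits iteratively via d_i = x_i mod 13, x_{i+1} = (x_i − d_i)/13. The first 7 digits are (1, 0, 0, 6, 7, 12, 9).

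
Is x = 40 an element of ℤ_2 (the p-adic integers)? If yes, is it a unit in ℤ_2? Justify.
x ∈ ℤ_2 but not a unit; v_2(x) = 3 > 0

ℤ_2 = {x ∈ ℚ_2 : v_2(x) ≥ 0} and ℤ_2^× = {x ∈ ℤ_2 : v_2(x) = 0}. Here v_2(40) = v_2(num) − v_2(den) = 3; compare against these criteria.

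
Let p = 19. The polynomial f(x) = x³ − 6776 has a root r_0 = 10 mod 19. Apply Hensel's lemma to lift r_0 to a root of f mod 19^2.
r_1 = 10 (mod 361)

Hensel: r_{i+1} = r_i − f(r_i)/f′(r_i) mod 19^{i+2}, where f′(x) = 3x². Iterate:
  r_0 = 10 (mod 19)
  r_1 = 10 (mod 361)
Final: r = 10 with f(r) ≡ 0 mod 19^2.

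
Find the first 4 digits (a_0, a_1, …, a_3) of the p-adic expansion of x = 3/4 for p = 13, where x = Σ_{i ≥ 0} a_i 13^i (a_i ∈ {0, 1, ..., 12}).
(a_0, …, a_3) = (4, 3, 3, 3)

v_13(3/4) = 0 (numerator and denominator both coprime to 13), so x ∈ ℤ_13^×. Compute digits iteratively via a_i = x_i mod 13, x_{i+1} = (x_i − a_i)/13, with x_0 = x:
  x_0 = 3/4;  a_0 = 4;  x_1 = (x_0 − 4)/13 = -1/4
  x_1 = -1/4;  a_1 = 3;  x_2 = (x_1 − 3)/13 = -1/4
  x_2 = -1/4;  a_2 = 3;  x_3 = (x_2 − 3)/13 = -1/4
  x_3 = -1/4;  a_3 = 3;  x_4 = (x_3 − 3)/13 = -1/4
Digits: (4, 3, 3, 3).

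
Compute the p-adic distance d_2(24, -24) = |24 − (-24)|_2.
d_2(24, -24) = 1/16

Step 1 — x − y = 24 − (-24) = 48. Step 2 — v_2(48) = 4 (factor: 48 = (2^4 · 3); the sign does not affect v_p). Step 3 — |x − y|_2 = 2^{-4} = 1/16.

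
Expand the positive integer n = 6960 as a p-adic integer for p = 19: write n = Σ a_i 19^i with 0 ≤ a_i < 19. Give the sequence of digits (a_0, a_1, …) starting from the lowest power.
(a_0, a_1, …) = (6, 5, 0, 1)

Repeated division by 19 gives the digits low-to-high: 6960 = 6 + 5·19^1 + 1·19^3. Digit sequence: (6, 5, 0, 1).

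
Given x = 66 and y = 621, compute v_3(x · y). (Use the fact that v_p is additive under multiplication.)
v_3(40986) = 4

v_p(x) = 1 (factor: 66 = 3^1 · 22); v_p(y) = 3 (factor: 621 = 3^3 · 23). Additivity: v_p(xy) = v_p(x) + v_p(y) = 1 + 3 = 4. (Direct check: xy = 40986 = 3^4 · (506).)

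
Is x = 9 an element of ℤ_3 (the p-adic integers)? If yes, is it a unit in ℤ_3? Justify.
x ∈ ℤ_3 but not a unit; v_3(x) = 2 > 0

ℤ_3 = {x ∈ ℚ_3 : v_3(x) ≥ 0} and ℤ_3^× = {x ∈ ℤ_3 : v_3(x) = 0}. Here v_3(9) = v_3(num) − v_3(den) = 2; compare against these criteria.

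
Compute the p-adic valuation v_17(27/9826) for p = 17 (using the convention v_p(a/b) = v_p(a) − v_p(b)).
v_17(27/9826) = -3

Factor powers of 17 from the numerator and denominator of the reduced fraction: 27 = 17^0 · 27 and 9826 = 17^3 · 2. Apply v_p(a/b) = v_p(a) − v_p(b): v_17(27/9826) = 0 − 3 = -3.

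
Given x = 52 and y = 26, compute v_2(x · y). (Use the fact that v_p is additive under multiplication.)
v_2(1352) = 3

v_p(x) = 2 (factor: 52 = 2^2 · 13); v_p(y) = 1 (factor: 26 = 2^1 · 13). Additivity: v_p(xy) = v_p(x) + v_p(y) = 2 + 1 = 3. (Direct check: xy = 1352 = 2^3 · (169).)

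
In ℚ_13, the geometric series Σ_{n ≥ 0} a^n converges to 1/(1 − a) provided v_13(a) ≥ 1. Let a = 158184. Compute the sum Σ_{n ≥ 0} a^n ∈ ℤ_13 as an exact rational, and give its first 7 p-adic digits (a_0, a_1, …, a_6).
Σ a^n = 1/(1 − a) = -1/158183;  first 7 digits = (1, 0, 0, 7, 5, 0, 10)

v_13(a) = 3 ≥ 1, so the series converges in ℤ_13 to 1/(1 − a) = 1/(1 − 158184) = -1/158183. Expand this rational in ℤ_13: compute digits iteratively via d_i = x_i mod 13, x_{i+1} = (x_i − d_i)/13. The first 7 digits are (1, 0, 0, 7, 5, 0, 10).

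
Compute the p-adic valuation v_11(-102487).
v_11(-102487) = 4

v_11(n) is the largest exponent k such that 11^k divides n. Factor out: -102487 = -11^4 · 7. (Sign doesn't affect v_p.) So v_11(-102487) = 4.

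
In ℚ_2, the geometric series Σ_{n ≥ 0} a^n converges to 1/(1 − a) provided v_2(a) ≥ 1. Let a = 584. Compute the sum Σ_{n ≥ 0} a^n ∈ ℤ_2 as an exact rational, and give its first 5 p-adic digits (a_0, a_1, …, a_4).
Σ a^n = 1/(1 − a) = -1/583;  first 5 digits = (1, 0, 0, 1, 0)

v_2(a) = 3 ≥ 1, so the series converges in ℤ_2 to 1/(1 − a) = 1/(1 − 584) = -1/583. Expand this rational in ℤ_2: compute digits iteratively via d_i = x_i mod 2, x_{i+1} = (x_i − d_i)/2. The first 5 digits are (1, 0, 0, 1, 0).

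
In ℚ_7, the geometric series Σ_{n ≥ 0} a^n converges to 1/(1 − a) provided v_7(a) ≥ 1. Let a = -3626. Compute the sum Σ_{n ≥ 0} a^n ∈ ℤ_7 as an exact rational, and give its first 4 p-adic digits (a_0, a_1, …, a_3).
Σ a^n = 1/(1 − a) = 1/3627;  first 4 digits = (1, 0, 3, 3)

v_7(a) = 2 ≥ 1, so the series converges in ℤ_7 to 1/(1 − a) = 1/(1 − (-3626)) = 1/3627. Expand this rational in ℤ_7: compute digits iteratively via d_i = x_i mod 7, x_{i+1} = (x_i − d_i)/7. The first 4 digits are (1, 0, 3, 3).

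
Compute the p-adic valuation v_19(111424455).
v_19(111424455) = 5

v_19(n) is the largest exponent k such that 19^k divides n. Factor out: 111424455 = 19^5 · 45. (Sign doesn't affect v_p.) So v_19(111424455) = 5.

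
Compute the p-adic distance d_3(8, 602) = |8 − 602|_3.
d_3(8, 602) = 1/27

Step 1 — x − y = 8 − 602 = -594. Step 2 — v_3(-594) = 3 (factor: -594 = −(3^3 · 22); the sign does not affect v_p). Step 3 — |x − y|_3 = 3^{-3} = 1/27.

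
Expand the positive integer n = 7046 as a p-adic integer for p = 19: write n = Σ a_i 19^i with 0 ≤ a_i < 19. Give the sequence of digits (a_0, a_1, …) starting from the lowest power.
(a_0, a_1, …) = (16, 9, 0, 1)

Repeated division by 19 gives the digits low-to-high: 7046 = 16 + 9·19^1 + 1·19^3. Digit sequence: (16, 9, 0, 1).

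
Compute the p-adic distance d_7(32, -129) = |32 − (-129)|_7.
d_7(32, -129) = 1/7

Step 1 — x − y = 32 − (-129) = 161. Step 2 — v_7(161) = 1 (factor: 161 = (7^1 · 23); the sign does not affect v_p). Step 3 — |x − y|_7 = 7^{-1} = 1/7.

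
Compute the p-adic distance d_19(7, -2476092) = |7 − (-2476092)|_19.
d_19(7, -2476092) = 1/2476099

Step 1 — x − y = 7 − (-2476092) = 2476099. Step 2 — v_19(2476099) = 5 (factor: 2476099 = (19^5 · 1); the sign does not affect v_p). Step 3 — |x − y|_19 = 19^{-5} = 1/2476099.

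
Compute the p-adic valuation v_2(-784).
v_2(-784) = 4

v_2(n) is the largest exponent k such that 2^k divides n. Factor out: -784 = -2^4 · 49. (Sign doesn't affect v_p.) So v_2(-784) = 4.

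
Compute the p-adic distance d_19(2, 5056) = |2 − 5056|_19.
d_19(2, 5056) = 1/361

Step 1 — x − y = 2 − 5056 = -5054. Step 2 — v_19(-5054) = 2 (factor: -5054 = −(19^2 · 14); the sign does not affect v_p). Step 3 — |x − y|_19 = 19^{-2} = 1/361.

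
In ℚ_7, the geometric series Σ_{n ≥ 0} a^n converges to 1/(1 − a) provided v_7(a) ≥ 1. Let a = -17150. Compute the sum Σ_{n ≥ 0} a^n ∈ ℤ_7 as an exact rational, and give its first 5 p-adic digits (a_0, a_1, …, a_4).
Σ a^n = 1/(1 − a) = 1/17151;  first 5 digits = (1, 0, 0, 6, 6)

v_7(a) = 3 ≥ 1, so the series converges in ℤ_7 to 1/(1 − a) = 1/(1 − (-17150)) = 1/17151. Expand this rational in ℤ_7: compute digits iteratively via d_i = x_i mod 7, x_{i+1} = (x_i − d_i)/7. The first 5 digits are (1, 0, 0, 6, 6).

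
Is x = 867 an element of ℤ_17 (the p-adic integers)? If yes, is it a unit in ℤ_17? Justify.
x ∈ ℤ_17 but not a unit; v_17(x) = 2 > 0

ℤ_17 = {x ∈ ℚ_17 : v_17(x) ≥ 0} and ℤ_17^× = {x ∈ ℤ_17 : v_17(x) = 0}. Here v_17(867) = v_17(num) − v_17(den) = 2; compare against these criteria.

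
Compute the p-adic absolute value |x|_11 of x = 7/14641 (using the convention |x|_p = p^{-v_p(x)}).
|7/14641|_11 = 14641

Step 1 — compute v_11(x) by factoring powers of 11 out of the numerator and denominator: v_11(7/14641) = -4. Step 2 — apply |x|_p = p^{-v_p(x)} = 11^{4} = 14641.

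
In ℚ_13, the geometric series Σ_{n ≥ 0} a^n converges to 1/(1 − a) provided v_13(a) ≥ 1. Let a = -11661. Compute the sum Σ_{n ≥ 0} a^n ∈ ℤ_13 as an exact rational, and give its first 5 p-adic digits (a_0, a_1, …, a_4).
Σ a^n = 1/(1 − a) = 1/11662;  first 5 digits = (1, 0, 9, 7, 2)

v_13(a) = 2 ≥ 1, so the series converges in ℤ_13 to 1/(1 − a) = 1/(1 − (-11661)) = 1/11662. Expand this rational in ℤ_13: compute digits iteratively via d_i = x_i mod 13, x_{i+1} = (x_i − d_i)/13. The first 5 digits are (1, 0, 9, 7, 2).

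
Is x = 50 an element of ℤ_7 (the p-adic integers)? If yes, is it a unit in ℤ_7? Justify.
x ∈ ℤ_7^× (unit); v_7(x) = 0

ℤ_7 = {x ∈ ℚ_7 : v_7(x) ≥ 0} and ℤ_7^× = {x ∈ ℤ_7 : v_7(x) = 0}. Here v_7(50) = v_7(num) − v_7(den) = 0; compare against these criteria.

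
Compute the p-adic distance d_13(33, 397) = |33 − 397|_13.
d_13(33, 397) = 1/13

Step 1 — x − y = 33 − 397 = -364. Step 2 — v_13(-364) = 1 (factor: -364 = −(13^1 · 28); the sign does not affect v_p). Step 3 — |x − y|_13 = 13^{-1} = 1/13.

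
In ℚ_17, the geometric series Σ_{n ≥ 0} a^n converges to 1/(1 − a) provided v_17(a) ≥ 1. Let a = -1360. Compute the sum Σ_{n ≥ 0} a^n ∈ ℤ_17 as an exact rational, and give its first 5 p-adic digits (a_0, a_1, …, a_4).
Σ a^n = 1/(1 − a) = 1/1361;  first 5 digits = (1, 5, 3, 8, 7)

v_17(a) = 1 ≥ 1, so the series converges in ℤ_17 to 1/(1 − a) = 1/(1 − (-1360)) = 1/1361. Expand this rational in ℤ_17: compute digits iteratively via d_i = x_i mod 17, x_{i+1} = (x_i − d_i)/17. The first 5 digits are (1, 5, 3, 8, 7).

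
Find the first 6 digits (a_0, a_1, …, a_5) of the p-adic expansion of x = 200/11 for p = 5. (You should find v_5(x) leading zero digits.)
(a_0, …, a_5) = (0, 0, 3, 0, 4, 1)

v_5(200/11) = 2, so a_0 = ... = a_1 = 0. Factor out: x = 5^2 · u with u = 8/11 a unit in ℤ_5. Expand u iteratively via a_{v+i} = u_i mod 5, u_{i+1} = (u_i − a_{v+i})/5:
  u_0 = 8/11;  a_2 = 3;  u_1 = (u_0 − 3)/5 = -5/11
  u_1 = -5/11;  a_3 = 0;  u_2 = (u_1 − 0)/5 = -1/11
  u_2 = -1/11;  a_4 = 4;  u_3 = (u_2 − 4)/5 = -9/11
  u_3 = -9/11;  a_5 = 1;  u_4 = (u_3 − 1)/5 = -4/11
Digits: (0, 0, 3, 0, 4, 1).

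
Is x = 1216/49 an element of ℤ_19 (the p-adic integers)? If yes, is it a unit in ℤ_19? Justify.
x ∈ ℤ_19 but not a unit; v_19(x) = 1 > 0

ℤ_19 = {x ∈ ℚ_19 : v_19(x) ≥ 0} and ℤ_19^× = {x ∈ ℤ_19 : v_19(x) = 0}. Here v_19(1216/49) = v_19(num) − v_19(den) = 1; compare against these criteria.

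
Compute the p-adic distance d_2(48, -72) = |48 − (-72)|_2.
d_2(48, -72) = 1/8

Step 1 — x − y = 48 − (-72) = 120. Step 2 — v_2(120) = 3 (factor: 120 = (2^3 · 15); the sign does not affect v_p). Step 3 — |x − y|_2 = 2^{-3} = 1/8.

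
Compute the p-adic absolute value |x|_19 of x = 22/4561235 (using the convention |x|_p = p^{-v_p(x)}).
|22/4561235|_19 = 130321

Step 1 — compute v_19(x) by factoring powers of 19 out of the numerator and denominator: v_19(22/4561235) = -4. Step 2 — apply |x|_p = p^{-v_p(x)} = 19^{4} = 130321.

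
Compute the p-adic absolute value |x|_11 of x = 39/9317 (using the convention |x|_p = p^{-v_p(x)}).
|39/9317|_11 = 1331

Step 1 — compute v_11(x) by factoring powers of 11 out of the numerator and denominator: v_11(39/9317) = -3. Step 2 — apply |x|_p = p^{-v_p(x)} = 11^{3} = 1331.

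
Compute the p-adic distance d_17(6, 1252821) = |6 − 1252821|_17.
d_17(6, 1252821) = 1/83521

Step 1 — x − y = 6 − 1252821 = -1252815. Step 2 — v_17(-1252815) = 4 (factor: -1252815 = −(17^4 · 15); the sign does not affect v_p). Step 3 — |x − y|_17 = 17^{-4} = 1/83521.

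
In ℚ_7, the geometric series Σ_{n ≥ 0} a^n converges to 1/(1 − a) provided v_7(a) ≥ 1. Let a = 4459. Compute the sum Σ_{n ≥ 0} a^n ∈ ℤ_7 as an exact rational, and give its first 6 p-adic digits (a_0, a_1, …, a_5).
Σ a^n = 1/(1 − a) = -1/4458;  first 6 digits = (1, 0, 0, 6, 1, 0)

v_7(a) = 3 ≥ 1, so the series converges in ℤ_7 to 1/(1 − a) = 1/(1 − 4459) = -1/4458. Expand this rational in ℤ_7: compute digits iteratively via d_i = x_i mod 7, x_{i+1} = (x_i − d_i)/7. The first 6 digits are (1, 0, 0, 6, 1, 0).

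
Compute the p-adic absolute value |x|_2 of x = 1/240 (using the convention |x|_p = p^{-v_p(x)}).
|1/240|_2 = 16

Step 1 — compute v_2(x) by factoring powers of 2 out of the numerator and denominator: v_2(1/240) = -4. Step 2 — apply |x|_p = p^{-v_p(x)} = 2^{4} = 16.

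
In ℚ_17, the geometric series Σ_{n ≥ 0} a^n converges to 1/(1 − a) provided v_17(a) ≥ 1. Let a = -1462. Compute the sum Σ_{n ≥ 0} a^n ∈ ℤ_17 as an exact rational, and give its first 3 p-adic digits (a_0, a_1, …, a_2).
Σ a^n = 1/(1 − a) = 1/1463;  first 3 digits = (1, 16, 12)

v_17(a) = 1 ≥ 1, so the series converges in ℤ_17 to 1/(1 − a) = 1/(1 − (-1462)) = 1/1463. Expand this rational in ℤ_17: compute digits iteratively via d_i = x_i mod 17, x_{i+1} = (x_i − d_i)/17. The first 3 digits are (1, 16, 12).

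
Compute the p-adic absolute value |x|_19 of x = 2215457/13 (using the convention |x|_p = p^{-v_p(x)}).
|2215457/13|_19 = 1/130321

Step 1 — compute v_19(x) by factoring powers of 19 out of the numerator and denominator: v_19(2215457/13) = 4. Step 2 — apply |x|_p = p^{-v_p(x)} = 19^{-4} = 1/130321.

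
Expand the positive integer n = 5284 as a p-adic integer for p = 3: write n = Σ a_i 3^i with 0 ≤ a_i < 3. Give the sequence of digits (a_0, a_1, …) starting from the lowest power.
(a_0, a_1, …) = (1, 0, 2, 0, 2, 0, 1, 2)

Repeated division by 3 gives the digits low-to-high: 5284 = 1 + 2·3^2 + 2·3^4 + 1·3^6 + 2·3^7. Digit sequence: (1, 0, 2, 0, 2, 0, 1, 2).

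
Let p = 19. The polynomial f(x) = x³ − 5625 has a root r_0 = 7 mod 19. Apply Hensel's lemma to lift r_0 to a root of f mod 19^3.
r_2 = 4871 (mod 6859)

Hensel: r_{i+1} = r_i − f(r_i)/f′(r_i) mod 19^{i+2}, where f′(x) = 3x². Iterate:
  r_0 = 7 (mod 19)
  r_1 = 178 (mod 361)
  r_2 = 4871 (mod 6859)
Final: r = 4871 with f(r) ≡ 0 mod 19^3.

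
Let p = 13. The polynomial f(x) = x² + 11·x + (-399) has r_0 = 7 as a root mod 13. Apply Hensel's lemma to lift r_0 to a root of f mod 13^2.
r_1 = 72 (mod 169)

Hensel: r_{i+1} = r_i − f(r_i)·(f′(r_i))^{-1} mod 13^{i+2}, f′(x) = 2x + 11. Iterate:
  r_0 = 7 (mod 13)
  r_1 = 72 (mod 169)
Final: r = 72 satisfies f(r) ≡ 0 mod 13^2.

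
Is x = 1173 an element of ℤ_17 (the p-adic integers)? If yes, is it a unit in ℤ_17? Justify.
x ∈ ℤ_17 but not a unit; v_17(x) = 1 > 0

ℤ_17 = {x ∈ ℚ_17 : v_17(x) ≥ 0} and ℤ_17^× = {x ∈ ℤ_17 : v_17(x) = 0}. Here v_17(1173) = v_17(num) − v_17(den) = 1; compare against these criteria.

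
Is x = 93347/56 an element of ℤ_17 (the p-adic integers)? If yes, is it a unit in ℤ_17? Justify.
x ∈ ℤ_17 but not a unit; v_17(x) = 3 > 0

ℤ_17 = {x ∈ ℚ_17 : v_17(x) ≥ 0} and ℤ_17^× = {x ∈ ℤ_17 : v_17(x) = 0}. Here v_17(93347/56) = v_17(num) − v_17(den) = 3; compare against these criteria.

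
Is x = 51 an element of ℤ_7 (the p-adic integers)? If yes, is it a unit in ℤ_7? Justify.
x ∈ ℤ_7^× (unit); v_7(x) = 0

ℤ_7 = {x ∈ ℚ_7 : v_7(x) ≥ 0} and ℤ_7^× = {x ∈ ℤ_7 : v_7(x) = 0}. Here v_7(51) = v_7(num) − v_7(den) = 0; compare against these criteria.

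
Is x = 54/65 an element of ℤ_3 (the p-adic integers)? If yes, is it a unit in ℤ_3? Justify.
x ∈ ℤ_3 but not a unit; v_3(x) = 3 > 0

ℤ_3 = {x ∈ ℚ_3 : v_3(x) ≥ 0} and ℤ_3^× = {x ∈ ℤ_3 : v_3(x) = 0}. Here v_3(54/65) = v_3(num) − v_3(den) = 3; compare against these criteria.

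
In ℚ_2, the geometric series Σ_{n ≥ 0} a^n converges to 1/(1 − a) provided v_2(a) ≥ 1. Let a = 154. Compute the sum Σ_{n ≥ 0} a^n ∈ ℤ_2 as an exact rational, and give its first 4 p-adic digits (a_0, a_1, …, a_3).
Σ a^n = 1/(1 − a) = -1/153;  first 4 digits = (1, 1, 1, 0)

v_2(a) = 1 ≥ 1, so the series converges in ℤ_2 to 1/(1 − a) = 1/(1 − 154) = -1/153. Expand this rational in ℤ_2: compute digits iteratively via d_i = x_i mod 2, x_{i+1} = (x_i − d_i)/2. The first 4 digits are (1, 1, 1, 0).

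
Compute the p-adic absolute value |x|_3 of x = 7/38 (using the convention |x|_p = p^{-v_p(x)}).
|7/38|_3 = 1

Step 1 — compute v_3(x) by factoring powers of 3 out of the numerator and denominator: v_3(7/38) = 0. Step 2 — apply |x|_p = p^{-v_p(x)} = 3^{0} = 1.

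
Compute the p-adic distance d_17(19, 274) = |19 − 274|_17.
d_17(19, 274) = 1/17

Step 1 — x − y = 19 − 274 = -255. Step 2 — v_17(-255) = 1 (factor: -255 = −(17^1 · 15); the sign does not affect v_p). Step 3 — |x − y|_17 = 17^{-1} = 1/17.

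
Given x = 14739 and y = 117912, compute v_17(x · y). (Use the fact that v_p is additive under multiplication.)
v_17(1737904968) = 6

v_p(x) = 3 (factor: 14739 = 17^3 · 3); v_p(y) = 3 (factor: 117912 = 17^3 · 24). Additivity: v_p(xy) = v_p(x) + v_p(y) = 3 + 3 = 6. (Direct check: xy = 1737904968 = 17^6 · (72).)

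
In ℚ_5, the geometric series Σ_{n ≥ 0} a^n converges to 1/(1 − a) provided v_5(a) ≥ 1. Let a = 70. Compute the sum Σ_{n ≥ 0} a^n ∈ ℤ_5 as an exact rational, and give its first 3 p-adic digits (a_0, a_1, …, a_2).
Σ a^n = 1/(1 − a) = -1/69;  first 3 digits = (1, 4, 3)

v_5(a) = 1 ≥ 1, so the series converges in ℤ_5 to 1/(1 − a) = 1/(1 − 70) = -1/69. Expand this rational in ℤ_5: compute digits iteratively via d_i = x_i mod 5, x_{i+1} = (x_i − d_i)/5. The first 3 digits are (1, 4, 3).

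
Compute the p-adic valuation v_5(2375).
v_5(2375) = 3

v_5(n) is the largest exponent k such that 5^k divides n. Factor out: 2375 = 5^3 · 19. (Sign doesn't affect v_p.) So v_5(2375) = 3.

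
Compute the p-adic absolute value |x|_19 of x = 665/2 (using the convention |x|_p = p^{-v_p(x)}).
|665/2|_19 = 1/19

Step 1 — compute v_19(x) by factoring powers of 19 out of the numerator and denominator: v_19(665/2) = 1. Step 2 — apply |x|_p = p^{-v_p(x)} = 19^{-1} = 1/19.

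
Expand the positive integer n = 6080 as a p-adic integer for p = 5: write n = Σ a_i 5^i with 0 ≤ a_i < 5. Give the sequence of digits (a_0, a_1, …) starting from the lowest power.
(a_0, a_1, …) = (0, 1, 3, 3, 4, 1)

Repeated division by 5 gives the digits low-to-high: 6080 = 1·5^1 + 3·5^2 + 3·5^3 + 4·5^4 + 1·5^5. Digit sequence: (0, 1, 3, 3, 4, 1).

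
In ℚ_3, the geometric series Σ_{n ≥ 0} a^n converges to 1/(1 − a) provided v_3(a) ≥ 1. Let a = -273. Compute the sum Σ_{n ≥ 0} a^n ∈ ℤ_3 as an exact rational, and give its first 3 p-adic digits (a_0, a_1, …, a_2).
Σ a^n = 1/(1 − a) = 1/274;  first 3 digits = (1, 2, 0)

v_3(a) = 1 ≥ 1, so the series converges in ℤ_3 to 1/(1 − a) = 1/(1 − (-273)) = 1/274. Expand this rational in ℤ_3: compute digits iteratively via d_i = x_i mod 3, x_{i+1} = (x_i − d_i)/3. The first 3 digits are (1, 2, 0).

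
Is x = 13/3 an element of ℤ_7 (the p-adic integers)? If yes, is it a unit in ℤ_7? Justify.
x ∈ ℤ_7^× (unit); v_7(x) = 0

ℤ_7 = {x ∈ ℚ_7 : v_7(x) ≥ 0} and ℤ_7^× = {x ∈ ℤ_7 : v_7(x) = 0}. Here v_7(13/3) = v_7(num) − v_7(den) = 0; compare against these criteria.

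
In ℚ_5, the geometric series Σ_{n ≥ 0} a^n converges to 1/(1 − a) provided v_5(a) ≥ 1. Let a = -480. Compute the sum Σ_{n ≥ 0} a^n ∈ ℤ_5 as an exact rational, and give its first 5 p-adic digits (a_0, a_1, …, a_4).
Σ a^n = 1/(1 − a) = 1/481;  first 5 digits = (1, 4, 1, 3, 1)

v_5(a) = 1 ≥ 1, so the series converges in ℤ_5 to 1/(1 − a) = 1/(1 − (-480)) = 1/481. Expand this rational in ℤ_5: compute digits iteratively via d_i = x_i mod 5, x_{i+1} = (x_i − d_i)/5. The first 5 digits are (1, 4, 1, 3, 1).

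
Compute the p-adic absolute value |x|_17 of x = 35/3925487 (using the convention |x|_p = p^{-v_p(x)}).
|35/3925487|_17 = 83521

Step 1 — compute v_17(x) by factoring powers of 17 out of the numerator and denominator: v_17(35/3925487) = -4. Step 2 — apply |x|_p = p^{-v_p(x)} = 17^{4} = 83521.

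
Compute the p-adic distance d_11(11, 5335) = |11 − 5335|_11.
d_11(11, 5335) = 1/1331

Step 1 — x − y = 11 − 5335 = -5324. Step 2 — v_11(-5324) = 3 (factor: -5324 = −(11^3 · 4); the sign does not affect v_p). Step 3 — |x − y|_11 = 11^{-3} = 1/1331.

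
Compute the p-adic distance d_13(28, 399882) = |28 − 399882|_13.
d_13(28, 399882) = 1/28561

Step 1 — x − y = 28 − 399882 = -399854. Step 2 — v_13(-399854) = 4 (factor: -399854 = −(13^4 · 14); the sign does not affect v_p). Step 3 — |x − y|_13 = 13^{-4} = 1/28561.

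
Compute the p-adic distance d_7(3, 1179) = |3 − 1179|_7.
d_7(3, 1179) = 1/49

Step 1 — x − y = 3 − 1179 = -1176. Step 2 — v_7(-1176) = 2 (factor: -1176 = −(7^2 · 24); the sign does not affect v_p). Step 3 — |x − y|_7 = 7^{-2} = 1/49.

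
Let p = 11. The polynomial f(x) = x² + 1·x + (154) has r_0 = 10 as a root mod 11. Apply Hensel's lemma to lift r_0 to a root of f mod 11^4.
r_3 = 7897 (mod 14641)

Hensel: r_{i+1} = r_i − f(r_i)·(f′(r_i))^{-1} mod 11^{i+2}, f′(x) = 2x + 1. Iterate:
  r_0 = 10 (mod 11)
  r_1 = 32 (mod 121)
  r_2 = 1242 (mod 1331)
  r_3 = 7897 (mod 14641)
Final: r = 7897 satisfies f(r) ≡ 0 mod 11^4.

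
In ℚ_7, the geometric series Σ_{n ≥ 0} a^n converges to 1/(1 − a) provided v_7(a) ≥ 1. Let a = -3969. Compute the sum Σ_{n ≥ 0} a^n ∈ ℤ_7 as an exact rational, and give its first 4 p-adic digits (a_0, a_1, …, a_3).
Σ a^n = 1/(1 − a) = 1/3970;  first 4 digits = (1, 0, 3, 2)

v_7(a) = 2 ≥ 1, so the series converges in ℤ_7 to 1/(1 − a) = 1/(1 − (-3969)) = 1/3970. Expand this rational in ℤ_7: compute digits iteratively via d_i = x_i mod 7, x_{i+1} = (x_i − d_i)/7. The first 4 digits are (1, 0, 3, 2).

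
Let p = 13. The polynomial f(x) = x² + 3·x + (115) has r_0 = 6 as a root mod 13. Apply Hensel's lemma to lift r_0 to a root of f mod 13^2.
r_1 = 6 (mod 169)

Hensel: r_{i+1} = r_i − f(r_i)·(f′(r_i))^{-1} mod 13^{i+2}, f′(x) = 2x + 3. Iterate:
  r_0 = 6 (mod 13)
  r_1 = 6 (mod 169)
Final: r = 6 satisfies f(r) ≡ 0 mod 13^2.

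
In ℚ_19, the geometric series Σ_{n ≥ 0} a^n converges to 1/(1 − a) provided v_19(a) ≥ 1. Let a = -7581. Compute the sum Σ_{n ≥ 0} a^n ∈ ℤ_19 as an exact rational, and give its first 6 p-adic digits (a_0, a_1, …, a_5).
Σ a^n = 1/(1 − a) = 1/7582;  first 6 digits = (1, 0, 17, 17, 3, 4)

v_19(a) = 2 ≥ 1, so the series converges in ℤ_19 to 1/(1 − a) = 1/(1 − (-7581)) = 1/7582. Expand this rational in ℤ_19: compute digits iteratively via d_i = x_i mod 19, x_{i+1} = (x_i − d_i)/19. The first 6 digits are (1, 0, 17, 17, 3, 4).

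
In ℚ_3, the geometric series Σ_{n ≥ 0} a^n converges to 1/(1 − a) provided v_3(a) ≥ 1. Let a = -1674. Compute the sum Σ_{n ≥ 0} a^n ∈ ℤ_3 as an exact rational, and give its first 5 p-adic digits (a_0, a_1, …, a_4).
Σ a^n = 1/(1 − a) = 1/1675;  first 5 digits = (1, 0, 0, 1, 0)

v_3(a) = 3 ≥ 1, so the series converges in ℤ_3 to 1/(1 − a) = 1/(1 − (-1674)) = 1/1675. Expand this rational in ℤ_3: compute digits iteratively via d_i = x_i mod 3, x_{i+1} = (x_i − d_i)/3. The first 5 digits are (1, 0, 0, 1, 0).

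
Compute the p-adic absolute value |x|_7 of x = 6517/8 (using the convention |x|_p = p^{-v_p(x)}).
|6517/8|_7 = 1/343

Step 1 — compute v_7(x) by factoring powers of 7 out of the numerator and denominator: v_7(6517/8) = 3. Step 2 — apply |x|_p = p^{-v_p(x)} = 7^{-3} = 1/343.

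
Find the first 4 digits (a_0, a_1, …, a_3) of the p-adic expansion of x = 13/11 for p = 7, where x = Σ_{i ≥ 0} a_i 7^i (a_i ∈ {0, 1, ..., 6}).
(a_0, …, a_3) = (5, 2, 6, 1)

v_7(13/11) = 0 (numerator and denominator both coprime to 7), so x ∈ ℤ_7^×. Compute digits iteratively via a_i = x_i mod 7, x_{i+1} = (x_i − a_i)/7, with x_0 = x:
  x_0 = 13/11;  a_0 = 5;  x_1 = (x_0 − 5)/7 = -6/11
  x_1 = -6/11;  a_1 = 2;  x_2 = (x_1 − 2)/7 = -4/11
  x_2 = -4/11;  a_2 = 6;  x_3 = (x_2 − 6)/7 = -10/11
  x_3 = -10/11;  a_3 = 1;  x_4 = (x_3 − 1)/7 = -3/11
Digits: (5, 2, 6, 1).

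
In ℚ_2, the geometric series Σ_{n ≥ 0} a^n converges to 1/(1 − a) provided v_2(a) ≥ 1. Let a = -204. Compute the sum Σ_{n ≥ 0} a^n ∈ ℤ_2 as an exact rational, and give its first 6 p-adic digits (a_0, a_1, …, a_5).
Σ a^n = 1/(1 − a) = 1/205;  first 6 digits = (1, 0, 1, 0, 0, 0)

v_2(a) = 2 ≥ 1, so the series converges in ℤ_2 to 1/(1 − a) = 1/(1 − (-204)) = 1/205. Expand this rational in ℤ_2: compute digits iteratively via d_i = x_i mod 2, x_{i+1} = (x_i − d_i)/2. The first 6 digits are (1, 0, 1, 0, 0, 0).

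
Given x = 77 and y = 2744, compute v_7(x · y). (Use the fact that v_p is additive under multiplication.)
v_7(211288) = 4

v_p(x) = 1 (factor: 77 = 7^1 · 11); v_p(y) = 3 (factor: 2744 = 7^3 · 8). Additivity: v_p(xy) = v_p(x) + v_p(y) = 1 + 3 = 4. (Direct check: xy = 211288 = 7^4 · (88).)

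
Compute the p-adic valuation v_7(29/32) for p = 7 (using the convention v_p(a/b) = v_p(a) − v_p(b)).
v_7(29/32) = 0

Factor powers of 7 from the numerator and denominator of the reduced fraction: 29 = 7^0 · 29 and 32 = 7^0 · 32. Apply v_p(a/b) = v_p(a) − v_p(b): v_7(29/32) = 0 − 0 = 0.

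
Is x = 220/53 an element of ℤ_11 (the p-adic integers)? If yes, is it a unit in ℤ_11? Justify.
x ∈ ℤ_11 but not a unit; v_11(x) = 1 > 0

ℤ_11 = {x ∈ ℚ_11 : v_11(x) ≥ 0} and ℤ_11^× = {x ∈ ℤ_11 : v_11(x) = 0}. Here v_11(220/53) = v_11(num) − v_11(den) = 1; compare against these criteria.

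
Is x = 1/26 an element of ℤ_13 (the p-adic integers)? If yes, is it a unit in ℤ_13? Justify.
x ∉ ℤ_13 (v_13(x) = -1 < 0)

ℤ_13 = {x ∈ ℚ_13 : v_13(x) ≥ 0} and ℤ_13^× = {x ∈ ℤ_13 : v_13(x) = 0}. Here v_13(1/26) = v_13(num) − v_13(den) = -1; compare against these criteria.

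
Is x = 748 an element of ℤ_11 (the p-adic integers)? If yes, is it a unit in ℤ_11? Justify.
x ∈ ℤ_11 but not a unit; v_11(x) = 1 > 0

ℤ_11 = {x ∈ ℚ_11 : v_11(x) ≥ 0} and ℤ_11^× = {x ∈ ℤ_11 : v_11(x) = 0}. Here v_11(748) = v_11(num) − v_11(den) = 1; compare against these criteria.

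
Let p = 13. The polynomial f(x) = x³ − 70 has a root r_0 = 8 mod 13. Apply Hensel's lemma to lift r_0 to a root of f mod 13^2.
r_1 = 99 (mod 169)

Hensel: r_{i+1} = r_i − f(r_i)/f′(r_i) mod 13^{i+2}, where f′(x) = 3x². Iterate:
  r_0 = 8 (mod 13)
  r_1 = 99 (mod 169)
Final: r = 99 with f(r) ≡ 0 mod 13^2.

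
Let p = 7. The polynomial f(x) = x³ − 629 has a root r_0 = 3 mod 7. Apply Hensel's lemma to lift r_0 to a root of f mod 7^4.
r_3 = 87 (mod 2401)

Hensel: r_{i+1} = r_i − f(r_i)/f′(r_i) mod 7^{i+2}, where f′(x) = 3x². Iterate:
  r_0 = 3 (mod 7)
  r_1 = 38 (mod 49)
  r_2 = 87 (mod 343)
  r_3 = 87 (mod 2401)
Final: r = 87 with f(r) ≡ 0 mod 7^4.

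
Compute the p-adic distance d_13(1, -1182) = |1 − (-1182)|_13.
d_13(1, -1182) = 1/169

Step 1 — x − y = 1 − (-1182) = 1183. Step 2 — v_13(1183) = 2 (factor: 1183 = (13^2 · 7); the sign does not affect v_p). Step 3 — |x − y|_13 = 13^{-2} = 1/169.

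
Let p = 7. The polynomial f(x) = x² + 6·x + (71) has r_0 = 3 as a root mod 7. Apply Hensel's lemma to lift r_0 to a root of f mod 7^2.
r_1 = 3 (mod 49)

Hensel: r_{i+1} = r_i − f(r_i)·(f′(r_i))^{-1} mod 7^{i+2}, f′(x) = 2x + 6. Iterate:
  r_0 = 3 (mod 7)
  r_1 = 3 (mod 49)
Final: r = 3 satisfies f(r) ≡ 0 mod 7^2.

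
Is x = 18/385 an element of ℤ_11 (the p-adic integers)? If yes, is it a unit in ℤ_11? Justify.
x ∉ ℤ_11 (v_11(x) = -1 < 0)

ℤ_11 = {x ∈ ℚ_11 : v_11(x) ≥ 0} and ℤ_11^× = {x ∈ ℤ_11 : v_11(x) = 0}. Here v_11(18/385) = v_11(num) − v_11(den) = -1; compare against these criteria.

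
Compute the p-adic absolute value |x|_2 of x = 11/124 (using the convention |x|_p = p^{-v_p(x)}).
|11/124|_2 = 4

Step 1 — compute v_2(x) by factoring powers of 2 out of the numerator and denominator: v_2(11/124) = -2. Step 2 — apply |x|_p = p^{-v_p(x)} = 2^{2} = 4.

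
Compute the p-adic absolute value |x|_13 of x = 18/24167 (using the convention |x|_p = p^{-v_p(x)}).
|18/24167|_13 = 2197

Step 1 — compute v_13(x) by factoring powers of 13 out of the numerator and denominator: v_13(18/24167) = -3. Step 2 — apply |x|_p = p^{-v_p(x)} = 13^{3} = 2197.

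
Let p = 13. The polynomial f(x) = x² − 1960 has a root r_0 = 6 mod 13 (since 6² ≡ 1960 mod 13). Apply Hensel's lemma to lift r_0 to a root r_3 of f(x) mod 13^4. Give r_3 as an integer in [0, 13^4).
r_3 = 23432 (mod 28561)

Hensel's recurrence: r_{i+1} = r_i − f(r_i)·(f′(r_i))^{-1} mod 13^{i+2}, with f′(x) = 2x. Iterate:
  r_0 = 6 (mod 13)
  r_1 = 110 (mod 169)
  r_2 = 1462 (mod 2197)
  r_3 = 23432 (mod 28561)
Final: r_3 = 23432, and one checks f(r_3) ≡ 0 mod 13^4.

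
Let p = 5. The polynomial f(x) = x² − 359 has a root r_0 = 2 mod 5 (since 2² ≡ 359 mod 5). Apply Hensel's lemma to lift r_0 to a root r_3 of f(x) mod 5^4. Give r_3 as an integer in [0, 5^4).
r_3 = 147 (mod 625)

Hensel's recurrence: r_{i+1} = r_i − f(r_i)·(f′(r_i))^{-1} mod 5^{i+2}, with f′(x) = 2x. Iterate:
  r_0 = 2 (mod 5)
  r_1 = 22 (mod 25)
  r_2 = 22 (mod 125)
  r_3 = 147 (mod 625)
Final: r_3 = 147, and one checks f(r_3) ≡ 0 mod 5^4.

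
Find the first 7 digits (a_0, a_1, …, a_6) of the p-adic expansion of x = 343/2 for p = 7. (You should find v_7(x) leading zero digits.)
(a_0, …, a_6) = (0, 0, 0, 4, 3, 3, 3)

v_7(343/2) = 3, so a_0 = ... = a_2 = 0. Factor out: x = 7^3 · u with u = 1/2 a unit in ℤ_7. Expand u iteratively via a_{v+i} = u_i mod 7, u_{i+1} = (u_i − a_{v+i})/7:
  u_0 = 1/2;  a_3 = 4;  u_1 = (u_0 − 4)/7 = -1/2
  u_1 = -1/2;  a_4 = 3;  u_2 = (u_1 − 3)/7 = -1/2
  u_2 = -1/2;  a_5 = 3;  u_3 = (u_2 − 3)/7 = -1/2
  u_3 = -1/2;  a_6 = 3;  u_4 = (u_3 − 3)/7 = -1/2
Digits: (0, 0, 0, 4, 3, 3, 3).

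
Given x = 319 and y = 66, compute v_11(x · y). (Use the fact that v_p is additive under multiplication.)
v_11(21054) = 2

v_p(x) = 1 (factor: 319 = 11^1 · 29); v_p(y) = 1 (factor: 66 = 11^1 · 6). Additivity: v_p(xy) = v_p(x) + v_p(y) = 1 + 1 = 2. (Direct check: xy = 21054 = 11^2 · (174).)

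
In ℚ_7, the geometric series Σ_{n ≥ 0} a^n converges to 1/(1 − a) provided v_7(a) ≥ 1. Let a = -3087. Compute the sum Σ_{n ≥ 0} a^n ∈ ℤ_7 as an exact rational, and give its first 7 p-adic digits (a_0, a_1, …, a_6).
Σ a^n = 1/(1 − a) = 1/3088;  first 7 digits = (1, 0, 0, 5, 5, 6, 3)

v_7(a) = 3 ≥ 1, so the series converges in ℤ_7 to 1/(1 − a) = 1/(1 − (-3087)) = 1/3088. Expand this rational in ℤ_7: compute digits iteratively via d_i = x_i mod 7, x_{i+1} = (x_i − d_i)/7. The first 7 digits are (1, 0, 0, 5, 5, 6, 3).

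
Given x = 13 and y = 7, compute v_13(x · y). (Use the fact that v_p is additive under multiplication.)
v_13(91) = 1

v_p(x) = 1 (factor: 13 = 13^1 · 1); v_p(y) = 0 (factor: 7 = 13^0 · 7). Additivity: v_p(xy) = v_p(x) + v_p(y) = 1 + 0 = 1. (Direct check: xy = 91 = 13^1 · (7).)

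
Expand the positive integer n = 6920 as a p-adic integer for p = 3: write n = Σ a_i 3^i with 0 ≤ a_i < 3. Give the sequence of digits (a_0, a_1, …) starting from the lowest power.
(a_0, a_1, …) = (2, 2, 0, 1, 1, 1, 0, 0, 1)

Repeated division by 3 gives the digits low-to-high: 6920 = 2 + 2·3^1 + 1·3^3 + 1·3^4 + 1·3^5 + 1·3^8. Digit sequence: (2, 2, 0, 1, 1, 1, 0, 0, 1).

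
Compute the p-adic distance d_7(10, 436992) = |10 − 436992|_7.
d_7(10, 436992) = 1/16807

Step 1 — x − y = 10 − 436992 = -436982. Step 2 — v_7(-436982) = 5 (factor: -436982 = −(7^5 · 26); the sign does not affect v_p). Step 3 — |x − y|_7 = 7^{-5} = 1/16807.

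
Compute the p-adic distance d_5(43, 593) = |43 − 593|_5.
d_5(43, 593) = 1/25

Step 1 — x − y = 43 − 593 = -550. Step 2 — v_5(-550) = 2 (factor: -550 = −(5^2 · 22); the sign does not affect v_p). Step 3 — |x − y|_5 = 5^{-2} = 1/25.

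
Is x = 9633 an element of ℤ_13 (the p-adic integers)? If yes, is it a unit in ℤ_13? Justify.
x ∈ ℤ_13 but not a unit; v_13(x) = 2 > 0

ℤ_13 = {x ∈ ℚ_13 : v_13(x) ≥ 0} and ℤ_13^× = {x ∈ ℤ_13 : v_13(x) = 0}. Here v_13(9633) = v_13(num) − v_13(den) = 2; compare against these criteria.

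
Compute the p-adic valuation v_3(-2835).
v_3(-2835) = 4

v_3(n) is the largest exponent k such that 3^k divides n. Factor out: -2835 = -3^4 · 35. (Sign doesn't affect v_p.) So v_3(-2835) = 4.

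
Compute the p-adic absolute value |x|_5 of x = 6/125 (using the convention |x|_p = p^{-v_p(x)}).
|6/125|_5 = 125

Step 1 — compute v_5(x) by factoring powers of 5 out of the numerator and denominator: v_5(6/125) = -3. Step 2 — apply |x|_p = p^{-v_p(x)} = 5^{3} = 125.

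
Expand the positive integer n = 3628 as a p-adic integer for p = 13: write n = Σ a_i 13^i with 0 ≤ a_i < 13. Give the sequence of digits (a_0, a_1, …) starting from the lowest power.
(a_0, a_1, …) = (1, 6, 8, 1)

Repeated division by 13 gives the digits low-to-high: 3628 = 1 + 6·13^1 + 8·13^2 + 1·13^3. Digit sequence: (1, 6, 8, 1).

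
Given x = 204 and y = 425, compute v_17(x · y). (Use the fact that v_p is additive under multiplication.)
v_17(86700) = 2

v_p(x) = 1 (factor: 204 = 17^1 · 12); v_p(y) = 1 (factor: 425 = 17^1 · 25). Additivity: v_p(xy) = v_p(x) + v_p(y) = 1 + 1 = 2. (Direct check: xy = 86700 = 17^2 · (300).)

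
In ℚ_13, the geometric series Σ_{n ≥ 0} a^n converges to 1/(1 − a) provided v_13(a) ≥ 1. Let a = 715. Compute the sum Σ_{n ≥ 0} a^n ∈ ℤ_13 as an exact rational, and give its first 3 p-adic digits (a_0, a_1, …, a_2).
Σ a^n = 1/(1 − a) = -1/714;  first 3 digits = (1, 3, 0)

v_13(a) = 1 ≥ 1, so the series converges in ℤ_13 to 1/(1 − a) = 1/(1 − 715) = -1/714. Expand this rational in ℤ_13: compute digits iteratively via d_i = x_i mod 13, x_{i+1} = (x_i − d_i)/13. The first 3 digits are (1, 3, 0).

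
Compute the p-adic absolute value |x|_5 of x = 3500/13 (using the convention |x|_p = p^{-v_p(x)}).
|3500/13|_5 = 1/125

Step 1 — compute v_5(x) by factoring powers of 5 out of the numerator and denominator: v_5(3500/13) = 3. Step 2 — apply |x|_p = p^{-v_p(x)} = 5^{-3} = 1/125.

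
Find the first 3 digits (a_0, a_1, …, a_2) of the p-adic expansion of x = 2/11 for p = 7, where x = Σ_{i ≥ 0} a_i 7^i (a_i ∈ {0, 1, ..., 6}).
(a_0, …, a_2) = (4, 2, 6)

v_7(2/11) = 0 (numerator and denominator both coprime to 7), so x ∈ ℤ_7^×. Compute digits iteratively via a_i = x_i mod 7, x_{i+1} = (x_i − a_i)/7, with x_0 = x:
  x_0 = 2/11;  a_0 = 4;  x_1 = (x_0 − 4)/7 = -6/11
  x_1 = -6/11;  a_1 = 2;  x_2 = (x_1 − 2)/7 = -4/11
  x_2 = -4/11;  a_2 = 6;  x_3 = (x_2 − 6)/7 = -10/11
Digits: (4, 2, 6).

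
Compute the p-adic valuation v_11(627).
v_11(627) = 1

v_11(n) is the largest exponent k such that 11^k divides n. Factor out: 627 = 11^1 · 57. (Sign doesn't affect v_p.) So v_11(627) = 1.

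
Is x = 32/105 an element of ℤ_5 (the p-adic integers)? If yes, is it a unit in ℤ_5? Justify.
x ∉ ℤ_5 (v_5(x) = -1 < 0)

ℤ_5 = {x ∈ ℚ_5 : v_5(x) ≥ 0} and ℤ_5^× = {x ∈ ℤ_5 : v_5(x) = 0}. Here v_5(32/105) = v_5(num) − v_5(den) = -1; compare against these criteria.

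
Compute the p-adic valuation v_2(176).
v_2(176) = 4

v_2(n) is the largest exponent k such that 2^k divides n. Factor out: 176 = 2^4 · 11. (Sign doesn't affect v_p.) So v_2(176) = 4.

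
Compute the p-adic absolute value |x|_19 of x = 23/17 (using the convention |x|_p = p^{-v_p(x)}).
|23/17|_19 = 1

Step 1 — compute v_19(x) by factoring powers of 19 out of the numerator and denominator: v_19(23/17) = 0. Step 2 — apply |x|_p = p^{-v_p(x)} = 19^{0} = 1.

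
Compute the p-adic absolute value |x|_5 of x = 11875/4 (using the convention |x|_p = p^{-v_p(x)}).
|11875/4|_5 = 1/625

Step 1 — compute v_5(x) by factoring powers of 5 out of the numerator and denominator: v_5(11875/4) = 4. Step 2 — apply |x|_p = p^{-v_p(x)} = 5^{-4} = 1/625.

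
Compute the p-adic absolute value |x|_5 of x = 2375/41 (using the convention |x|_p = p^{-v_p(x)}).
|2375/41|_5 = 1/125

Step 1 — compute v_5(x) by factoring powers of 5 out of the numerator and denominator: v_5(2375/41) = 3. Step 2 — apply |x|_p = p^{-v_p(x)} = 5^{-3} = 1/125.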